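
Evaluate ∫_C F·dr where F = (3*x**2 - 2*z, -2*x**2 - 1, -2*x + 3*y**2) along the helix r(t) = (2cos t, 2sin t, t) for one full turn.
4*pi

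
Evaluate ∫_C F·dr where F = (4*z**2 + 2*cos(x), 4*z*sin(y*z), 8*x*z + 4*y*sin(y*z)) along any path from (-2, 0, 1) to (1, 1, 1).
-4*cos(1) + 2*sin(1) + 2*sin(2) + 16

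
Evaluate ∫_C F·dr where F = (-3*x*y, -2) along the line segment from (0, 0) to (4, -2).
36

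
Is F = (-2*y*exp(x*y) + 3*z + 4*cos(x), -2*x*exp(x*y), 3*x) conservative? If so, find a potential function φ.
Yes, F is conservative. φ = 3*x*z - 2*exp(x*y) + 4*sin(x)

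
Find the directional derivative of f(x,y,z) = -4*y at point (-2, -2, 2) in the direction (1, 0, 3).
0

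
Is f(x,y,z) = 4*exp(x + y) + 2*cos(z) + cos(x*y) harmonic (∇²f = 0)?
No, ∇²f = -x**2*cos(x*y) - y**2*cos(x*y) + 8*exp(x + y) - 2*cos(z)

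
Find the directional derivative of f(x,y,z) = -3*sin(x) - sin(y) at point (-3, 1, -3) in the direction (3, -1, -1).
sqrt(11)*(cos(1) - 9*cos(3))/11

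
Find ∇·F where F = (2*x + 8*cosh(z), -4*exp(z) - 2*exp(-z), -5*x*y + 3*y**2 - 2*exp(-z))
2 + 2*exp(-z)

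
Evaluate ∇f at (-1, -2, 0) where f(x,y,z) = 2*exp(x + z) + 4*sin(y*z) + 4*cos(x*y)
(2*exp(-1) + 8*sin(2), 4*sin(2), -8 + 2*exp(-1))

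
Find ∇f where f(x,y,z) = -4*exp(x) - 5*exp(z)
(-4*exp(x), 0, -5*exp(z))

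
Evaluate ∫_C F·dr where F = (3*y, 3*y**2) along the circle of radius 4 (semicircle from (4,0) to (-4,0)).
-24*pi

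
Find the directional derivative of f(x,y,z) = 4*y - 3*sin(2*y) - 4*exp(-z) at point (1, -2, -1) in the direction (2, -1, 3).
sqrt(14)*(-2 + 3*cos(4) + 6*E)/7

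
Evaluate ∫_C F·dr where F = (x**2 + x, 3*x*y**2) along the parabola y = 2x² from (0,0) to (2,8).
18530/21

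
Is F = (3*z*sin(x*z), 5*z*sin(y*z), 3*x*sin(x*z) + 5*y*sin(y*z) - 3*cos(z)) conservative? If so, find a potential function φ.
Yes, F is conservative. φ = -3*sin(z) - 3*cos(x*z) - 5*cos(y*z)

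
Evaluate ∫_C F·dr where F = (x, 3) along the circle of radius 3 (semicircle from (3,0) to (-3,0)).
0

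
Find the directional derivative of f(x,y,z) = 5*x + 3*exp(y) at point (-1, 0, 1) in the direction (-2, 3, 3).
-sqrt(22)/22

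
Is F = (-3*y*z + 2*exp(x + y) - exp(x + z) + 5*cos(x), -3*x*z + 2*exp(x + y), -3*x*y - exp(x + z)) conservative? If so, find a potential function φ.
Yes, F is conservative. φ = -3*x*y*z + 2*exp(x + y) - exp(x + z) + 5*sin(x)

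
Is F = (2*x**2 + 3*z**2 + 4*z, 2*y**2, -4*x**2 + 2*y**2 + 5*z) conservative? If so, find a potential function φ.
No, ∇×F = (4*y, 8*x + 6*z + 4, 0) ≠ 0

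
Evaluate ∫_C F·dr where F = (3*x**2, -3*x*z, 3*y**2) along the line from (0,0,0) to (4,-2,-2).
40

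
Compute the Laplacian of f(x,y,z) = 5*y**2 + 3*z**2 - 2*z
16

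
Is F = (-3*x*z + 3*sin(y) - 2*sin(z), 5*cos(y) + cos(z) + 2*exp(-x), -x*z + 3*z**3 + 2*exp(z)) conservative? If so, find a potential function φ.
No, ∇×F = (sin(z), -3*x + z - 2*cos(z), -3*cos(y) - 2*exp(-x)) ≠ 0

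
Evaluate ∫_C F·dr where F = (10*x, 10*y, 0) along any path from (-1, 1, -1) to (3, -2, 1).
55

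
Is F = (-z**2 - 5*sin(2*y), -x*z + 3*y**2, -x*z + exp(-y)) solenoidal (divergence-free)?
No, ∇·F = -x + 6*y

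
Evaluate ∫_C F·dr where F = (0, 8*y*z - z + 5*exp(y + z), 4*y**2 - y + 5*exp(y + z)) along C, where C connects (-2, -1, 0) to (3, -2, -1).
-18 - 5*exp(-1) + 5*exp(-3)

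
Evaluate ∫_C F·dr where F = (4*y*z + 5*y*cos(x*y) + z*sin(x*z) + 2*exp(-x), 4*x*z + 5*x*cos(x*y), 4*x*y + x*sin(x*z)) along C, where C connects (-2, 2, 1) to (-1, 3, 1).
-2*E + 5*sin(4) - 5*sin(3) - cos(1) + cos(2) + 4 + 2*exp(2)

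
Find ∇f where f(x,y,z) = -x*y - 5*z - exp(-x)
(-y + exp(-x), -x, -5)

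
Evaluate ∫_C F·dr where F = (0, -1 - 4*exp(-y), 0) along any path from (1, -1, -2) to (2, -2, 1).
-4*E + 1 + 4*exp(2)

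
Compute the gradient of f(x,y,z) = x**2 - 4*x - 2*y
(2*x - 4, -2, 0)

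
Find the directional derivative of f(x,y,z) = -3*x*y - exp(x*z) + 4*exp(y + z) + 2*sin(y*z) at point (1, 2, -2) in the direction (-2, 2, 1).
-5*exp(-2)/3 - 4*cos(4)/3 + 6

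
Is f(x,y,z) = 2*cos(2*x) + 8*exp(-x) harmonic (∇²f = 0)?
No, ∇²f = -8*cos(2*x) + 8*exp(-x)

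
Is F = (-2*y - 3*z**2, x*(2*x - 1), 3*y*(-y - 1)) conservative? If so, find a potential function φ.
No, ∇×F = (-6*y - 3, -6*z, 4*x + 1) ≠ 0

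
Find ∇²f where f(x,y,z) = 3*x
0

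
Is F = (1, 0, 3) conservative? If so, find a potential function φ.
Yes, F is conservative. φ = x + 3*z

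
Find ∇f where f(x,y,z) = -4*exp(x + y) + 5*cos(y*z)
(-4*exp(x + y), -5*z*sin(y*z) - 4*exp(x + y), -5*y*sin(y*z))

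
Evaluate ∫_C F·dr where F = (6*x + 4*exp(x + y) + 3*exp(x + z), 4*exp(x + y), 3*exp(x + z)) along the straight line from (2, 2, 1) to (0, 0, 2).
-4*exp(4) - 3*exp(3) - 8 + 3*exp(2)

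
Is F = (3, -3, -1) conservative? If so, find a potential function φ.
Yes, F is conservative. φ = 3*x - 3*y - z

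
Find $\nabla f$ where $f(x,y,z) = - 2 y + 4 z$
(0, -2, 4)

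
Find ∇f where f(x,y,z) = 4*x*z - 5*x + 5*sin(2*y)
(4*z - 5, 10*cos(2*y), 4*x)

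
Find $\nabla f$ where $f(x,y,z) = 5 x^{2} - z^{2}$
(10*x, 0, -2*z)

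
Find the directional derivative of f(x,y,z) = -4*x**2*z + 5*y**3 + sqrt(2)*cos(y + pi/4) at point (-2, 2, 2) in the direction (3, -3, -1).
sqrt(19)*(-68 + 3*sqrt(2)*sin(pi/4 + 2))/19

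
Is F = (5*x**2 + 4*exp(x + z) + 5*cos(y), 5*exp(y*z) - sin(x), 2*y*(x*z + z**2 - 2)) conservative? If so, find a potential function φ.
No, ∇×F = (2*x*z - 5*y*exp(y*z) + 2*z**2 - 4, -2*y*z + 4*exp(x + z), 5*sin(y) - cos(x)) ≠ 0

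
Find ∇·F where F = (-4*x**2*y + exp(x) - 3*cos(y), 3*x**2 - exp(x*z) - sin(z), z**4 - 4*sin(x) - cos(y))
-8*x*y + 4*z**3 + exp(x)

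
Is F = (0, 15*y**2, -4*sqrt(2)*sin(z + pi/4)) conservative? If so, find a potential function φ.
Yes, F is conservative. φ = 5*y**3 + 4*sqrt(2)*cos(z + pi/4)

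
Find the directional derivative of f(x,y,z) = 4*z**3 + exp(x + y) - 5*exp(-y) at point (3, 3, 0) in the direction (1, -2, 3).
sqrt(14)*(-exp(9) - 10)*exp(-3)/14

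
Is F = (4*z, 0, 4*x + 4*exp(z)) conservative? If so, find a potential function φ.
Yes, F is conservative. φ = 4*x*z + 4*exp(z)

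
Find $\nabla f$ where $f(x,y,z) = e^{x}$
(exp(x), 0, 0)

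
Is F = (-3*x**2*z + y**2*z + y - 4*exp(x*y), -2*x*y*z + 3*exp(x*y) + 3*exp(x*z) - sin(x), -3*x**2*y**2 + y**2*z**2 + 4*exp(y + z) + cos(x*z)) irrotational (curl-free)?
No, ∇×F = (-6*x**2*y + 2*x*y - 3*x*exp(x*z) + 2*y*z**2 + 4*exp(y + z), -3*x**2 + 6*x*y**2 + y**2 + z*sin(x*z), 4*x*exp(x*y) - 4*y*z + 3*y*exp(x*y) + 3*z*exp(x*z) - cos(x) - 1)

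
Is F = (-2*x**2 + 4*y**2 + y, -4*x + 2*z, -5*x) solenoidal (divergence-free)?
No, ∇·F = -4*x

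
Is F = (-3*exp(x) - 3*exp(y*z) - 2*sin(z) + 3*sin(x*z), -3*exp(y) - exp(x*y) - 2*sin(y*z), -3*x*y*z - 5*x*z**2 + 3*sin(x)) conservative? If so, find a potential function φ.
No, ∇×F = (-3*x*z + 2*y*cos(y*z), 3*x*cos(x*z) + 3*y*z - 3*y*exp(y*z) + 5*z**2 - 3*cos(x) - 2*cos(z), -y*exp(x*y) + 3*z*exp(y*z)) ≠ 0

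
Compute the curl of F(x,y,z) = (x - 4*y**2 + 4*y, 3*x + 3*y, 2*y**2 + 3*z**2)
(4*y, 0, 8*y - 1)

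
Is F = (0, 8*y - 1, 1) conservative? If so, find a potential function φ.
Yes, F is conservative. φ = 4*y**2 - y + z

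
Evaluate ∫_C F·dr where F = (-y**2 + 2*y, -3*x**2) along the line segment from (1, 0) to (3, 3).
-39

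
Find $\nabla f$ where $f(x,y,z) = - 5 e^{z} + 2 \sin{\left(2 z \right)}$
(0, 0, -5*exp(z) + 4*cos(2*z))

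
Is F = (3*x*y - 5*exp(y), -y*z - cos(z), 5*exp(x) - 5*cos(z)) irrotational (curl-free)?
No, ∇×F = (y - sin(z), -5*exp(x), -3*x + 5*exp(y))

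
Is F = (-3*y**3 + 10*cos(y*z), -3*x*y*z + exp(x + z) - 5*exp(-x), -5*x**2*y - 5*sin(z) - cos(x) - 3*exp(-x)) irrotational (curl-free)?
No, ∇×F = (-5*x**2 + 3*x*y - exp(x + z), 10*x*y - 10*y*sin(y*z) - sin(x) - 3*exp(-x), 9*y**2 - 3*y*z + 10*z*sin(y*z) + exp(x + z) + 5*exp(-x))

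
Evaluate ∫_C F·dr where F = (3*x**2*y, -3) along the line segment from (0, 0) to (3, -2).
-69/2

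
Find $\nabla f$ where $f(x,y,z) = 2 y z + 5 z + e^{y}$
(0, 2*z + exp(y), 2*y + 5)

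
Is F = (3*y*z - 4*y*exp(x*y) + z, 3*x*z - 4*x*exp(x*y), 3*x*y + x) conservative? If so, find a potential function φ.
Yes, F is conservative. φ = 3*x*y*z + x*z - 4*exp(x*y)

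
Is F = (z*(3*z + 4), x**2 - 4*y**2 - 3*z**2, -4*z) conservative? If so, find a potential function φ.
No, ∇×F = (6*z, 6*z + 4, 2*x) ≠ 0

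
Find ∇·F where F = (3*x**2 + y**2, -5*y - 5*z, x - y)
6*x - 5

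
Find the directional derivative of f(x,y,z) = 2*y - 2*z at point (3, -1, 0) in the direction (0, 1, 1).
0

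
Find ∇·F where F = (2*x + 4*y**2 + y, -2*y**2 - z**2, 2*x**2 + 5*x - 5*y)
2 - 4*y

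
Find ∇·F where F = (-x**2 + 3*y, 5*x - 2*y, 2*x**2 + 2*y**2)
-2*x - 2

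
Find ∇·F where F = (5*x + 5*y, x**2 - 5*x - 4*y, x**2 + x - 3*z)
-2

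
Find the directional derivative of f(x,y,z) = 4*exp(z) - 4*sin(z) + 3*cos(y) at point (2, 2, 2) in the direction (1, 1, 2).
sqrt(6)*(-3*sin(2) - 8*cos(2) + 8*exp(2))/6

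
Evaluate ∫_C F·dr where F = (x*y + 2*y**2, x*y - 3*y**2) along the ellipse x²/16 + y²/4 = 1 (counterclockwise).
0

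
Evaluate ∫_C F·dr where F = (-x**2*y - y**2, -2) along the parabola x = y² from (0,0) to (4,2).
-340/7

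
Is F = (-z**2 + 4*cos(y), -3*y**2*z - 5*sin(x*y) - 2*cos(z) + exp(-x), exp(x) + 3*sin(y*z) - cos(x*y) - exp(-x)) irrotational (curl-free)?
No, ∇×F = (x*sin(x*y) + 3*y**2 + 3*z*cos(y*z) - 2*sin(z), -y*sin(x*y) - 2*z - exp(x) - exp(-x), -5*y*cos(x*y) + 4*sin(y) - exp(-x))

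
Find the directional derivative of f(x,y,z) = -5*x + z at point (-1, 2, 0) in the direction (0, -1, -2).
-2*sqrt(5)/5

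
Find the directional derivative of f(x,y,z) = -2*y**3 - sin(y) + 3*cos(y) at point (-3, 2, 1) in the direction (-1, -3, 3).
3*sqrt(19)*(cos(2) + 3*sin(2) + 24)/19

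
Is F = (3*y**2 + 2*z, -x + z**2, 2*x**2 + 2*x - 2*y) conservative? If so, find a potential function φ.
No, ∇×F = (-2*z - 2, -4*x, -6*y - 1) ≠ 0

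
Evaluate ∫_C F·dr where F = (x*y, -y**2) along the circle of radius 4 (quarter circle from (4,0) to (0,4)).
-128/3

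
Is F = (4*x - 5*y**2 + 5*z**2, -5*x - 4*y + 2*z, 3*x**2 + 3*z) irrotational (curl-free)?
No, ∇×F = (-2, -6*x + 10*z, 10*y - 5)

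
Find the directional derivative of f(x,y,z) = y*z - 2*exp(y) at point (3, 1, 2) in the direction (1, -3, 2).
sqrt(14)*(-2 + 3*E)/7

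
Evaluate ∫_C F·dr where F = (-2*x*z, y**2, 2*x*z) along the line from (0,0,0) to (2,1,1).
-1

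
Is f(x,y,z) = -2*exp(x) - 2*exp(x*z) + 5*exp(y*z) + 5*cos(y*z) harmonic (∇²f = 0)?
No, ∇²f = -2*x**2*exp(x*z) + 5*y**2*exp(y*z) - 5*y**2*cos(y*z) + 5*z**2*(exp(y*z) - cos(y*z)) - 2*z**2*exp(x*z) - 2*exp(x)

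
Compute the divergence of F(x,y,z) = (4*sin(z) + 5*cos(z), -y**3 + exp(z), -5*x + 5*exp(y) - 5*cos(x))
-3*y**2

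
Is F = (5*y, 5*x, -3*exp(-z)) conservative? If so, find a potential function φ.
Yes, F is conservative. φ = 5*x*y + 3*exp(-z)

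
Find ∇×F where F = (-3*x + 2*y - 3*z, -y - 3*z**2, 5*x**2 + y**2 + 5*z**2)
(2*y + 6*z, -10*x - 3, -2)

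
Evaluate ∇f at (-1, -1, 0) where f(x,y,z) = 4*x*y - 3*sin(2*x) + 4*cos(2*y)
(-4 - 6*cos(2), -4 + 8*sin(2), 0)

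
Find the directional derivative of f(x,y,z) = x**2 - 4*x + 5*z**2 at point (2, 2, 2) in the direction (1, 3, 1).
20*sqrt(11)/11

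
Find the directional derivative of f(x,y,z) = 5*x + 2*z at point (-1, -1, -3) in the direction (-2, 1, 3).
-2*sqrt(14)/7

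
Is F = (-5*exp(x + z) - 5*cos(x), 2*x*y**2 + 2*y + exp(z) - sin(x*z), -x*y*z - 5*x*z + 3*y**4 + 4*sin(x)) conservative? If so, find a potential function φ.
No, ∇×F = (-x*z + x*cos(x*z) + 12*y**3 - exp(z), y*z + 5*z - 5*exp(x + z) - 4*cos(x), 2*y**2 - z*cos(x*z)) ≠ 0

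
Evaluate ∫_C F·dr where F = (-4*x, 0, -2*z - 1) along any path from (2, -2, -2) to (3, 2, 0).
-8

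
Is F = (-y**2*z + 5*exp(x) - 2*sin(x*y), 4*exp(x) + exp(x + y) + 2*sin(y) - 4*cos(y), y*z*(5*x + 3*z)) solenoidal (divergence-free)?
No, ∇·F = 5*x*y + 6*y*z - 2*y*cos(x*y) + 5*exp(x) + exp(x + y) + 4*sin(y) + 2*cos(y)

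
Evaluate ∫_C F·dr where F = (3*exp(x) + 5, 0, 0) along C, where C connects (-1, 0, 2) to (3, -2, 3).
-3*exp(-1) + 20 + 3*exp(3)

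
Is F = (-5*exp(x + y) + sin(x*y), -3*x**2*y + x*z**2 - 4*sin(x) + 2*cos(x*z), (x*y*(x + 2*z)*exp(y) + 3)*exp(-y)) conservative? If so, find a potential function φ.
No, ∇×F = (x**2 + 2*x*sin(x*z) - 3*exp(-y), 2*y*(-x - z), -6*x*y - x*cos(x*y) + z**2 - 2*z*sin(x*z) + 5*exp(x + y) - 4*cos(x)) ≠ 0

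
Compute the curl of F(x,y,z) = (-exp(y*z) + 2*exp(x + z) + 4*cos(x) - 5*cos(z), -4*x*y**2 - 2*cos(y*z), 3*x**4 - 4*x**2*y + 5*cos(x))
(-4*x**2 - 2*y*sin(y*z), -12*x**3 + 8*x*y - y*exp(y*z) + 2*exp(x + z) + 5*sin(x) + 5*sin(z), -4*y**2 + z*exp(y*z))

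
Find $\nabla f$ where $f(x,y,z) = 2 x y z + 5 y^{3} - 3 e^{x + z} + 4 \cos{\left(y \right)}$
(2*y*z - 3*exp(x + z), 2*x*z + 15*y**2 - 4*sin(y), 2*x*y - 3*exp(x + z))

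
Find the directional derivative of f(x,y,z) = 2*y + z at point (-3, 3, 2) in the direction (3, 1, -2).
0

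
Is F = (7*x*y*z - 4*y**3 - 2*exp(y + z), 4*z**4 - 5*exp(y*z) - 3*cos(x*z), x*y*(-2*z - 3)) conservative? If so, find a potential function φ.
No, ∇×F = (-x*(2*z + 3) - 3*x*sin(x*z) + 5*y*exp(y*z) - 16*z**3, 7*x*y + y*(2*z + 3) - 2*exp(y + z), -7*x*z + 12*y**2 + 3*z*sin(x*z) + 2*exp(y + z)) ≠ 0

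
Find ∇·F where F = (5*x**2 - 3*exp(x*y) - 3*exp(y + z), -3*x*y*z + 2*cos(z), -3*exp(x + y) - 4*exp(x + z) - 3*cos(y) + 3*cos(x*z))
-3*x*z - 3*x*sin(x*z) + 10*x - 3*y*exp(x*y) - 4*exp(x + z)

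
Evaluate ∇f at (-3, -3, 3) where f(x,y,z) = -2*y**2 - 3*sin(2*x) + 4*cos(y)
(-6*cos(6), 4*sin(3) + 12, 0)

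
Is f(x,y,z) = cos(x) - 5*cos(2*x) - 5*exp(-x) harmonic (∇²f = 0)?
No, ∇²f = -cos(x) + 20*cos(2*x) - 5*exp(-x)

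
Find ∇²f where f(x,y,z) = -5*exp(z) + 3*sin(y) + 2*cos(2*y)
-5*exp(z) - 3*sin(y) - 8*cos(2*y)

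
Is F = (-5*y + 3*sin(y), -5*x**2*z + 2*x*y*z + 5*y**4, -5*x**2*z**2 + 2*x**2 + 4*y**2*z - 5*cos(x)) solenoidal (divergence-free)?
No, ∇·F = -10*x**2*z + 2*x*z + 20*y**3 + 4*y**2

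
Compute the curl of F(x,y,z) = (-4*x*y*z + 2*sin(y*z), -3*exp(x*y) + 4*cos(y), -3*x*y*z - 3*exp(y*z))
(3*z*(-x - exp(y*z)), y*(-4*x + 3*z + 2*cos(y*z)), 4*x*z - 3*y*exp(x*y) - 2*z*cos(y*z))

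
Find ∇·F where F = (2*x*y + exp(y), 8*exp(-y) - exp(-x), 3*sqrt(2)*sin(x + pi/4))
2*y - 8*exp(-y)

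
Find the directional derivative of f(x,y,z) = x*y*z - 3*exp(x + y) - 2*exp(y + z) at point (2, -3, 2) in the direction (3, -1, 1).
2*sqrt(11)*(-14*E - 3)*exp(-1)/11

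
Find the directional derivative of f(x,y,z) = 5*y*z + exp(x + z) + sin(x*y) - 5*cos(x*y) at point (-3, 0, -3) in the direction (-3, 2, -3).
3*sqrt(22)*(-6*exp(6) - 1)*exp(-6)/11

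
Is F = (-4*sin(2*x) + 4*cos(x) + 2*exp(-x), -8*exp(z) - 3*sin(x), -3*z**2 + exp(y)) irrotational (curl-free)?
No, ∇×F = (exp(y) + 8*exp(z), 0, -3*cos(x))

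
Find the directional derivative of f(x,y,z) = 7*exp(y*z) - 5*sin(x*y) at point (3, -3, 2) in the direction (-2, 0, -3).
3*sqrt(13)*(21 - 10*exp(6)*cos(9))*exp(-6)/13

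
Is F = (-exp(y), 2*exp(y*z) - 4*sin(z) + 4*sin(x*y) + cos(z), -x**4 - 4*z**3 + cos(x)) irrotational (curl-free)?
No, ∇×F = (-2*y*exp(y*z) + sin(z) + 4*cos(z), 4*x**3 + sin(x), 4*y*cos(x*y) + exp(y))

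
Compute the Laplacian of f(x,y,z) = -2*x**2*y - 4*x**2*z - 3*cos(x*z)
3*x**2*cos(x*z) - 4*y + 3*z**2*cos(x*z) - 8*z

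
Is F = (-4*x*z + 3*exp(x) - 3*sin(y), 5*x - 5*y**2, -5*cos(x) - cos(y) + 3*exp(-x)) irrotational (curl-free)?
No, ∇×F = (sin(y), -4*x - 5*sin(x) + 3*exp(-x), 3*cos(y) + 5)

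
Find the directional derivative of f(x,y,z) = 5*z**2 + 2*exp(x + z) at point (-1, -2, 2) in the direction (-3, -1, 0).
-3*sqrt(10)*E/5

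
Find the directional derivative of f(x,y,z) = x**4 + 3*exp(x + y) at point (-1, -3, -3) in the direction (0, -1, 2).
-3*sqrt(5)*exp(-4)/5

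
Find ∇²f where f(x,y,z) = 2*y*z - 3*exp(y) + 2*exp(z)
-3*exp(y) + 2*exp(z)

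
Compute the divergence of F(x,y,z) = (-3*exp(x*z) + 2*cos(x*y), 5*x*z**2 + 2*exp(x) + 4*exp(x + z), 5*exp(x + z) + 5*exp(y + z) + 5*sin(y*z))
-2*y*sin(x*y) + 5*y*cos(y*z) - 3*z*exp(x*z) + 5*exp(x + z) + 5*exp(y + z)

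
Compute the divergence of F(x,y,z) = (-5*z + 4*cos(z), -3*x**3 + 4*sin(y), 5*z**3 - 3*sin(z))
15*z**2 + 4*cos(y) - 3*cos(z)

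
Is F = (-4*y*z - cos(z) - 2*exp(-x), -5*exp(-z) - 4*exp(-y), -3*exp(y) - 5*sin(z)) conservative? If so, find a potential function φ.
No, ∇×F = (-3*exp(y) - 5*exp(-z), -4*y + sin(z), 4*z) ≠ 0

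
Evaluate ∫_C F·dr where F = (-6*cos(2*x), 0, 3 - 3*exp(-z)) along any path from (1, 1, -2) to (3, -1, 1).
3*(E*(-exp(2) - sin(6) + sin(2) + 3) + 1)*exp(-1)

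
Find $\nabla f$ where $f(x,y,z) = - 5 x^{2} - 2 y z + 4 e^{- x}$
(-10*x - 4*exp(-x), -2*z, -2*y)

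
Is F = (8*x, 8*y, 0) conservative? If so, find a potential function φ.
Yes, F is conservative. φ = 4*x**2 + 4*y**2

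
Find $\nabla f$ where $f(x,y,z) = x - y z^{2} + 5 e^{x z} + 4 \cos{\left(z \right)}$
(5*z*exp(x*z) + 1, -z**2, 5*x*exp(x*z) - 2*y*z - 4*sin(z))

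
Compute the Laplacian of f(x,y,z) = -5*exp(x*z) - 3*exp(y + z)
-5*x**2*exp(x*z) - 5*z**2*exp(x*z) - 6*exp(y + z)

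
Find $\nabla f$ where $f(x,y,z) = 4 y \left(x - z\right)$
(4*y, 4*x - 4*z, -4*y)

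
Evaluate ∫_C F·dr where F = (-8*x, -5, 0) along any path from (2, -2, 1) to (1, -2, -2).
12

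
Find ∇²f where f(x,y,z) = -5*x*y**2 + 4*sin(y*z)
-10*x - 4*y**2*sin(y*z) - 4*z**2*sin(y*z)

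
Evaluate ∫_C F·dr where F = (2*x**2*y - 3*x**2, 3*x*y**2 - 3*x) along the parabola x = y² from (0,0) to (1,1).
-29/35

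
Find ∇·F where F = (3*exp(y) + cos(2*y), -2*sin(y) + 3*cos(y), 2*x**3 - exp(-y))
-3*sin(y) - 2*cos(y)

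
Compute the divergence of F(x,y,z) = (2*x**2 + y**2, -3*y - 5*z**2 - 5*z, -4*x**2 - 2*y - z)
4*x - 4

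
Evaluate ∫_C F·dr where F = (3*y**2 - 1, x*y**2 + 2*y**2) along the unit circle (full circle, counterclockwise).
pi/4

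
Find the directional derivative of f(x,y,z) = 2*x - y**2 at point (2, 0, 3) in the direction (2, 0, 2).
sqrt(2)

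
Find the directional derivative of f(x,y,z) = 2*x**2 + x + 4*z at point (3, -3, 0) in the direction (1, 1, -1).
3*sqrt(3)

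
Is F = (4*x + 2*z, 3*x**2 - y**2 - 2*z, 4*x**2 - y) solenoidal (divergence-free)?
No, ∇·F = 4 - 2*y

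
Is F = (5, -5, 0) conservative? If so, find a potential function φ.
Yes, F is conservative. φ = 5*x - 5*y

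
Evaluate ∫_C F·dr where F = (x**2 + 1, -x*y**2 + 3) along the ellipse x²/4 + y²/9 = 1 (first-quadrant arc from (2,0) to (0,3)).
13/3 - 27*pi/8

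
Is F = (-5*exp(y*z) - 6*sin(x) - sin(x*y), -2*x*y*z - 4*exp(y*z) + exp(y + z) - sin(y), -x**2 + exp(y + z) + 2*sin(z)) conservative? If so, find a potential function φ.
No, ∇×F = (2*y*(x + 2*exp(y*z)), 2*x - 5*y*exp(y*z), x*cos(x*y) - 2*y*z + 5*z*exp(y*z)) ≠ 0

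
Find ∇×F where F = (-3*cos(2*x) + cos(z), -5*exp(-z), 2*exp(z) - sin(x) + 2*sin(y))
(2*cos(y) - 5*exp(-z), -sin(z) + cos(x), 0)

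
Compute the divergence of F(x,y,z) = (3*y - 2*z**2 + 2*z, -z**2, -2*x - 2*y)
0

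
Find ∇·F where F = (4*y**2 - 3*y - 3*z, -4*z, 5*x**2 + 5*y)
0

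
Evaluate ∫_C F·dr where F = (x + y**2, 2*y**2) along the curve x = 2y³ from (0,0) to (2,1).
58/15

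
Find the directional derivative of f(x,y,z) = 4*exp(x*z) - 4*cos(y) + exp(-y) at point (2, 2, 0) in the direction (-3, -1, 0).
sqrt(10)*(-4*exp(2)*sin(2) + 1)*exp(-2)/10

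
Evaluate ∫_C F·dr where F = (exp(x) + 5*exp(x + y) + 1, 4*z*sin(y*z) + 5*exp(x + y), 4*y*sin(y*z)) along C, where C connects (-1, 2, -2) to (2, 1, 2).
-5*E + 4*cos(4) - exp(-1) - 4*cos(2) + 3 + exp(2) + 5*exp(3)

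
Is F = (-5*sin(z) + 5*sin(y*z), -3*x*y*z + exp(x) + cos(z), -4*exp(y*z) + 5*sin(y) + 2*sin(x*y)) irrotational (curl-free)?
No, ∇×F = (3*x*y + 2*x*cos(x*y) - 4*z*exp(y*z) + sin(z) + 5*cos(y), -2*y*cos(x*y) + 5*y*cos(y*z) - 5*cos(z), -3*y*z - 5*z*cos(y*z) + exp(x))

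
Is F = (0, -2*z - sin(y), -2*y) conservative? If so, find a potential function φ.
Yes, F is conservative. φ = -2*y*z + cos(y)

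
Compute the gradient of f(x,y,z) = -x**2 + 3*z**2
(-2*x, 0, 6*z)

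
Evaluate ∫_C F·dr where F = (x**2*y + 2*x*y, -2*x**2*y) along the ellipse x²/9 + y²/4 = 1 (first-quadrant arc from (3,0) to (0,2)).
-30 - 27*pi/8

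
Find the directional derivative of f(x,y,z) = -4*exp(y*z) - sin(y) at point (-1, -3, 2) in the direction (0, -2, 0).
cos(3) + 8*exp(-6)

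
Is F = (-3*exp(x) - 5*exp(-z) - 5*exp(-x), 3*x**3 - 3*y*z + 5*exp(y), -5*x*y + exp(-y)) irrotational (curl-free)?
No, ∇×F = (-5*x + 3*y - exp(-y), 5*y + 5*exp(-z), 9*x**2)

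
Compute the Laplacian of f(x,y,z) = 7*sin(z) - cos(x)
-7*sin(z) + cos(x)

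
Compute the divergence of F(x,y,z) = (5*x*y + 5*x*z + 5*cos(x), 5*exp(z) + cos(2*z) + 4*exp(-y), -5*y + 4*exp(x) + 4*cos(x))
(5*(y + z - sin(x))*exp(y) - 4)*exp(-y)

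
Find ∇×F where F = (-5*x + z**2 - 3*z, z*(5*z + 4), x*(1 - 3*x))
(-10*z - 4, 6*x + 2*z - 4, 0)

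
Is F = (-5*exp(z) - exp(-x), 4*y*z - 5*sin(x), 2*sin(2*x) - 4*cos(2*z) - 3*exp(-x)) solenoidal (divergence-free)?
No, ∇·F = 4*z + 8*sin(2*z) + exp(-x)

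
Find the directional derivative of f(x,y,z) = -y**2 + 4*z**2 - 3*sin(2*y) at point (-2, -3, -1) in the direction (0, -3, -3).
sqrt(2)*(1 + 3*cos(6))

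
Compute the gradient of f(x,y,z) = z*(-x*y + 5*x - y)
(z*(5 - y), -z*(x + 1), -x*y + 5*x - y)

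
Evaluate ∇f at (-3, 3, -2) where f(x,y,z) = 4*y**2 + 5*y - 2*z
(0, 29, -2)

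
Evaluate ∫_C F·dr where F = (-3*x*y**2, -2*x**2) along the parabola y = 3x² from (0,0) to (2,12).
-336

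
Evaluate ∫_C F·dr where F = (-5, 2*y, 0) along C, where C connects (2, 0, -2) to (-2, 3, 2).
29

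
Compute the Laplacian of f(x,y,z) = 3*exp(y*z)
3*(y**2 + z**2)*exp(y*z)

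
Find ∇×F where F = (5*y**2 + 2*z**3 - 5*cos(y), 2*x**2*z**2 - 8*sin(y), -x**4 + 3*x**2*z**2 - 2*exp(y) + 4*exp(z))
(-4*x**2*z - 2*exp(y), 4*x**3 - 6*x*z**2 + 6*z**2, 4*x*z**2 - 10*y - 5*sin(y))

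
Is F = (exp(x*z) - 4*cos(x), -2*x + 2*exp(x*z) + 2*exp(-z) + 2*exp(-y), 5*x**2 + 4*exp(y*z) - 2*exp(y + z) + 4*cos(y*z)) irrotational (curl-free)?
No, ∇×F = (2*((-x*exp(x*z) + 2*z*exp(y*z) - 2*z*sin(y*z) - exp(y + z))*exp(z) + 1)*exp(-z), x*(exp(x*z) - 10), 2*z*exp(x*z) - 2)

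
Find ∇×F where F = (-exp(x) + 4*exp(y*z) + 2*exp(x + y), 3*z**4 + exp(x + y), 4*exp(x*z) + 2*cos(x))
(-12*z**3, 4*y*exp(y*z) - 4*z*exp(x*z) + 2*sin(x), -4*z*exp(y*z) - exp(x + y))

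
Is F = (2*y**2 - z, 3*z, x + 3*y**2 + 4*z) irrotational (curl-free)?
No, ∇×F = (6*y - 3, -2, -4*y)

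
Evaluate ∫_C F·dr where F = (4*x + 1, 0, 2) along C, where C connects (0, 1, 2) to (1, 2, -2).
-5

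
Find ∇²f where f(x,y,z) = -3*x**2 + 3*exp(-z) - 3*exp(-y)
-6 + 3*exp(-z) - 3*exp(-y)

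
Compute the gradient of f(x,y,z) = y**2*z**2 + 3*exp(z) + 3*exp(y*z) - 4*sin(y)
(0, 2*y*z**2 + 3*z*exp(y*z) - 4*cos(y), 2*y**2*z + 3*y*exp(y*z) + 3*exp(z))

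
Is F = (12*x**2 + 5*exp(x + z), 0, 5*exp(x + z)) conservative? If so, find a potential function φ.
Yes, F is conservative. φ = 4*x**3 + 5*exp(x + z)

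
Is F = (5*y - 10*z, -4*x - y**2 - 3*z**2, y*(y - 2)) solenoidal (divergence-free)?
No, ∇·F = -2*y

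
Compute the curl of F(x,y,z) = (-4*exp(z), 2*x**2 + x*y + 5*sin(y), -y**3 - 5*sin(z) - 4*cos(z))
(-3*y**2, -4*exp(z), 4*x + y)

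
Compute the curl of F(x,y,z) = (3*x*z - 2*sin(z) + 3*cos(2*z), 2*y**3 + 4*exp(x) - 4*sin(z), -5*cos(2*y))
(10*sin(2*y) + 4*cos(z), 3*x - 6*sin(2*z) - 2*cos(z), 4*exp(x))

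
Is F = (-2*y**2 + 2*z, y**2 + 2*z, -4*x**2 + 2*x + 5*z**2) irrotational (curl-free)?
No, ∇×F = (-2, 8*x, 4*y)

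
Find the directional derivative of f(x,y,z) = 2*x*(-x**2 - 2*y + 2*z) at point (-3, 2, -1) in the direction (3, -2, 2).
-246*sqrt(17)/17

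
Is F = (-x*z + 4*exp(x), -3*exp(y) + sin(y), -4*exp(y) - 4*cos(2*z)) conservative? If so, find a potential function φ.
No, ∇×F = (-4*exp(y), -x, 0) ≠ 0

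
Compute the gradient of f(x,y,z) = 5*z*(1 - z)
(0, 0, 5 - 10*z)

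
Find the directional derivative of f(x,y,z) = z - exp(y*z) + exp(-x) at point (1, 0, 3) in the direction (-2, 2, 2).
sqrt(3)*(1 - 2*E)*exp(-1)/3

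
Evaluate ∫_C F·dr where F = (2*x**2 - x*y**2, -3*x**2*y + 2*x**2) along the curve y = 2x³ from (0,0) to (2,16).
-17968/15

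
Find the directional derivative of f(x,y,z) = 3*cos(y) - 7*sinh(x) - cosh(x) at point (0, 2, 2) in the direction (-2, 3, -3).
sqrt(22)*(14 - 9*sin(2))/22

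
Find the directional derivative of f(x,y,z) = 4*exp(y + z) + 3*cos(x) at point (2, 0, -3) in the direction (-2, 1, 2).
4*exp(-3) + 2*sin(2)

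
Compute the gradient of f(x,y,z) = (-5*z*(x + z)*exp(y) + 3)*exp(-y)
(-5*z, -3*exp(-y), -5*x - 10*z)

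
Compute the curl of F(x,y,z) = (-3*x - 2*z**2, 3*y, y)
(1, -4*z, 0)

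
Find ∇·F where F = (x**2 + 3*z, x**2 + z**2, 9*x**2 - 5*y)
2*x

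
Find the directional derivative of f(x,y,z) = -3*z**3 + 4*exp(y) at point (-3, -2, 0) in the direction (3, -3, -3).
-4*sqrt(3)*exp(-2)/3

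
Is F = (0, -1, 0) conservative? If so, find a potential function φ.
Yes, F is conservative. φ = -y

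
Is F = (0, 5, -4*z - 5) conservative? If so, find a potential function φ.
Yes, F is conservative. φ = 5*y - 2*z**2 - 5*z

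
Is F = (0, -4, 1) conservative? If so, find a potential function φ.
Yes, F is conservative. φ = -4*y + z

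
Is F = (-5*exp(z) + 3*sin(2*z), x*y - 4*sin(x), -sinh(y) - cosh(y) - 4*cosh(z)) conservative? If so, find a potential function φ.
No, ∇×F = (-exp(y), -5*exp(z) + 6*cos(2*z), y - 4*cos(x)) ≠ 0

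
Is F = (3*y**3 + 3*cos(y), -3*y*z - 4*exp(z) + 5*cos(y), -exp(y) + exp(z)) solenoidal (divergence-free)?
No, ∇·F = -3*z + exp(z) - 5*sin(y)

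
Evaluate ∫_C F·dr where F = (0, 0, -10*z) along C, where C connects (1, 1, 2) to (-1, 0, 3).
-25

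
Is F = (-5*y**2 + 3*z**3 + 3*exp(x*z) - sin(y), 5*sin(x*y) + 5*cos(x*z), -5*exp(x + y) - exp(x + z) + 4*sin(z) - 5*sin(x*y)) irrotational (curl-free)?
No, ∇×F = (5*x*sin(x*z) - 5*x*cos(x*y) - 5*exp(x + y), 3*x*exp(x*z) + 5*y*cos(x*y) + 9*z**2 + 5*exp(x + y) + exp(x + z), 5*y*cos(x*y) + 10*y - 5*z*sin(x*z) + cos(y))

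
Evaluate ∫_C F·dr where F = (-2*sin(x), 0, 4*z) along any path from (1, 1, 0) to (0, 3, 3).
20 - 2*cos(1)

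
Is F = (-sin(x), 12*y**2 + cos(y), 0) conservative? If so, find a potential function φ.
Yes, F is conservative. φ = 4*y**3 + sin(y) + cos(x)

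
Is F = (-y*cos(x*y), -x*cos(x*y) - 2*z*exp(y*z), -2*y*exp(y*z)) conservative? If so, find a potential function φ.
Yes, F is conservative. φ = -2*exp(y*z) - sin(x*y)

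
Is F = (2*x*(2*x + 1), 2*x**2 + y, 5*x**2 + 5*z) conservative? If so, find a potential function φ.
No, ∇×F = (0, -10*x, 4*x) ≠ 0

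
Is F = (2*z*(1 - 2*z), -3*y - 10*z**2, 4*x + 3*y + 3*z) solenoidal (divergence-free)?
Yes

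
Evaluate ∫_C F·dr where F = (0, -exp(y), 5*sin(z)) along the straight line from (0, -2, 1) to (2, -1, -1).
(1 - E)*exp(-2)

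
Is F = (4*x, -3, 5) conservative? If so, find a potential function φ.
Yes, F is conservative. φ = 2*x**2 - 3*y + 5*z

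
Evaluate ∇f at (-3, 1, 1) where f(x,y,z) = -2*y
(0, -2, 0)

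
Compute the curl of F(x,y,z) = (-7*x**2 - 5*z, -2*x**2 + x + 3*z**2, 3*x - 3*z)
(-6*z, -8, 1 - 4*x)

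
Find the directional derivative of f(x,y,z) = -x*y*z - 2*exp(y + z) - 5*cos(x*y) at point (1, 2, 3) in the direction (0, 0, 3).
-2*exp(5) - 2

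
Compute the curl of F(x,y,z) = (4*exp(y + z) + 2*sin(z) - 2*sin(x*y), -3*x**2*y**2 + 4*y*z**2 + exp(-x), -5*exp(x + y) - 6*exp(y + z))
(-8*y*z - 5*exp(x + y) - 6*exp(y + z), 5*exp(x + y) + 4*exp(y + z) + 2*cos(z), -6*x*y**2 + 2*x*cos(x*y) - 4*exp(y + z) - exp(-x))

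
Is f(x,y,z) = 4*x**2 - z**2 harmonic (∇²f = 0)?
No, ∇²f = 6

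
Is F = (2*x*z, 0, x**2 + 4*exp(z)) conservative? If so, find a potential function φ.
Yes, F is conservative. φ = x**2*z + 4*exp(z)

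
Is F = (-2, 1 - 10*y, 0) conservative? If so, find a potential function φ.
Yes, F is conservative. φ = -2*x - 5*y**2 + y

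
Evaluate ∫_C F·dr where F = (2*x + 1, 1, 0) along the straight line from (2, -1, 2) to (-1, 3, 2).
-2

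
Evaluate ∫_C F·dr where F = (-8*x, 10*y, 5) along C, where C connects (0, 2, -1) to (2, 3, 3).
29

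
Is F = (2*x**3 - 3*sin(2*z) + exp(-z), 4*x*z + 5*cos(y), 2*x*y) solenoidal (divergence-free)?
No, ∇·F = 6*x**2 - 5*sin(y)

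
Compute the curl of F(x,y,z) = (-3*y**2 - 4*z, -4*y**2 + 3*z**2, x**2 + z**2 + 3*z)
(-6*z, -2*x - 4, 6*y)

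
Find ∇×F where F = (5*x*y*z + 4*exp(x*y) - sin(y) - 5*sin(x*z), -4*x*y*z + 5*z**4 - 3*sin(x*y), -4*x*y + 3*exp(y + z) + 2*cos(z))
(4*x*y - 4*x - 20*z**3 + 3*exp(y + z), 5*x*y - 5*x*cos(x*z) + 4*y, -5*x*z - 4*x*exp(x*y) - 4*y*z - 3*y*cos(x*y) + cos(y))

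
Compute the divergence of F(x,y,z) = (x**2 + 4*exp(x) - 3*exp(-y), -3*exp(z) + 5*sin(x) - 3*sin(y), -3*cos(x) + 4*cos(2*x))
2*x + 4*exp(x) - 3*cos(y)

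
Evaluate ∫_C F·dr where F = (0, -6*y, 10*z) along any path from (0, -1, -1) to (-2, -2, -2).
6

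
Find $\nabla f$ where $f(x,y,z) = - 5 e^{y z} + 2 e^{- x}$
(-2*exp(-x), -5*z*exp(y*z), -5*y*exp(y*z))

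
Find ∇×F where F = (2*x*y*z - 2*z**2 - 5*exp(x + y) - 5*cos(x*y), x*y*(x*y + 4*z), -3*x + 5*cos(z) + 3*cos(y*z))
(-4*x*y - 3*z*sin(y*z), 2*x*y - 4*z + 3, 2*x*y**2 - 2*x*z - 5*x*sin(x*y) + 4*y*z + 5*exp(x + y))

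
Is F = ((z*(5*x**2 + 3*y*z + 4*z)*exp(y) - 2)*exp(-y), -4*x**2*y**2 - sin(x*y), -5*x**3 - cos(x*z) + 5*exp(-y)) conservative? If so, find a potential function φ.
No, ∇×F = (-5*exp(-y), 20*x**2 + 6*y*z - z*sin(x*z) + 8*z, -8*x*y**2 - y*cos(x*y) - 3*z**2 - 2*exp(-y)) ≠ 0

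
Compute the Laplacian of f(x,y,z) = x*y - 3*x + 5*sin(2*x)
-20*sin(2*x)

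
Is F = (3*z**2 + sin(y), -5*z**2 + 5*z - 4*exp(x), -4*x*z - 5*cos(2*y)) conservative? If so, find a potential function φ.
No, ∇×F = (10*z + 10*sin(2*y) - 5, 10*z, -4*exp(x) - cos(y)) ≠ 0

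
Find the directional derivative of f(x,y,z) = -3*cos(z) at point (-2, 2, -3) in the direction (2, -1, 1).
-sqrt(6)*sin(3)/2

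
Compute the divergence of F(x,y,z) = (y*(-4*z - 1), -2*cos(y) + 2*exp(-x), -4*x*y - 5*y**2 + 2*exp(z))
2*exp(z) + 2*sin(y)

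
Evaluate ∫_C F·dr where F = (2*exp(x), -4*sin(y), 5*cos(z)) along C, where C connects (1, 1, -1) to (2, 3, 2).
-2*E + 4*cos(3) - 4*cos(1) + 5*sin(1) + 5*sin(2) + 2*exp(2)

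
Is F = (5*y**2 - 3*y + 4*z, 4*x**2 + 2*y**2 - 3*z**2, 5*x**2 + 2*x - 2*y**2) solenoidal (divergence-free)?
No, ∇·F = 4*y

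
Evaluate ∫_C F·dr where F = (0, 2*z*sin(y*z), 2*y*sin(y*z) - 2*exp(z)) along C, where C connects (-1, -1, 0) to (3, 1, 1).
-2*E - 2*cos(1) + 4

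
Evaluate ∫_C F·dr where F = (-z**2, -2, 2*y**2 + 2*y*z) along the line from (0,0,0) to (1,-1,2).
-2/3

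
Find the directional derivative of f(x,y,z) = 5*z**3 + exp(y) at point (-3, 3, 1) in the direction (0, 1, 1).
sqrt(2)*(15 + exp(3))/2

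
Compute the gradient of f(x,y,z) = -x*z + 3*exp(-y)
(-z, -3*exp(-y), -x)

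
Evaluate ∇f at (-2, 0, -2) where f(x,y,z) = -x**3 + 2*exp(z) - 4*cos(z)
(-12, 0, -4*sin(2) + 2*exp(-2))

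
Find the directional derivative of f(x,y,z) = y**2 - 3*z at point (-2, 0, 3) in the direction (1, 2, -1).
sqrt(6)/2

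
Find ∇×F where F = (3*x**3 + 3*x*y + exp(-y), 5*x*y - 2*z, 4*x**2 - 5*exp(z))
(2, -8*x, -3*x + 5*y + exp(-y))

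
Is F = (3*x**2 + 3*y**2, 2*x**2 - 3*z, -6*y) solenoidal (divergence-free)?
No, ∇·F = 6*x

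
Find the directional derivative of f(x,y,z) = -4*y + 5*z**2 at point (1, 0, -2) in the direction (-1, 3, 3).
-72*sqrt(19)/19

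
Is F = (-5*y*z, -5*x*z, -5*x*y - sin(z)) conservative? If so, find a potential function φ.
Yes, F is conservative. φ = -5*x*y*z + cos(z)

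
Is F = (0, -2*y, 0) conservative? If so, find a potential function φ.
Yes, F is conservative. φ = -y**2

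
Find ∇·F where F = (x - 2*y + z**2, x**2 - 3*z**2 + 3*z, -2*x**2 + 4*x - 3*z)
-2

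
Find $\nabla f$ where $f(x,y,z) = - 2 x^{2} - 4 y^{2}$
(-4*x, -8*y, 0)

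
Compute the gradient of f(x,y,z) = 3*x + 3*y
(3, 3, 0)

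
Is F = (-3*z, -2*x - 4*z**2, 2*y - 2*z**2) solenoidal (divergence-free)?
No, ∇·F = -4*z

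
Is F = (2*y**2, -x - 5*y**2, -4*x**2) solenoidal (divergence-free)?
No, ∇·F = -10*y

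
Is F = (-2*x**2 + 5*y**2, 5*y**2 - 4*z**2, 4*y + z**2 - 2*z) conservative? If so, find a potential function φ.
No, ∇×F = (8*z + 4, 0, -10*y) ≠ 0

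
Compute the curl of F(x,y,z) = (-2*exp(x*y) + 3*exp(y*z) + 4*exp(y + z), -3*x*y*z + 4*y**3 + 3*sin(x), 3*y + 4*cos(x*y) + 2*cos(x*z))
(3*x*y - 4*x*sin(x*y) + 3, 3*y*exp(y*z) + 4*y*sin(x*y) + 2*z*sin(x*z) + 4*exp(y + z), 2*x*exp(x*y) - 3*y*z - 3*z*exp(y*z) - 4*exp(y + z) + 3*cos(x))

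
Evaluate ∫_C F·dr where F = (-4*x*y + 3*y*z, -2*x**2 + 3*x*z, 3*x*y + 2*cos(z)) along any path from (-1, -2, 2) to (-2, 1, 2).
-36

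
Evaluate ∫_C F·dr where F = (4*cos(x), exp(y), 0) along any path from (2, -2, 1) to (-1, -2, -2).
-4*sin(2) - 4*sin(1)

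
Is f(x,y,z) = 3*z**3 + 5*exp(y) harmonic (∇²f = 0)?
No, ∇²f = 18*z + 5*exp(y)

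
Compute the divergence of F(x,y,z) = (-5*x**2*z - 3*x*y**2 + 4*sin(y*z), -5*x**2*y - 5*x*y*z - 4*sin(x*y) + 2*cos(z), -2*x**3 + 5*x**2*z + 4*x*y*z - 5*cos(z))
4*x*y - 15*x*z - 4*x*cos(x*y) - 3*y**2 + 5*sin(z)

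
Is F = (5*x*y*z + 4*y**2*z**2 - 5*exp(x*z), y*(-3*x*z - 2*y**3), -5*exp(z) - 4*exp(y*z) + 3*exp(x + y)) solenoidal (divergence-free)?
No, ∇·F = -3*x*z - 8*y**3 + 5*y*z - 4*y*exp(y*z) - 5*z*exp(x*z) - 5*exp(z)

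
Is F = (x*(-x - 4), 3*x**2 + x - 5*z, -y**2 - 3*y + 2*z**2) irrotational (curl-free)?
No, ∇×F = (2 - 2*y, 0, 6*x + 1)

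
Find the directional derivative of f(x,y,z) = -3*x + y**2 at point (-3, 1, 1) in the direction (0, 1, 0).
2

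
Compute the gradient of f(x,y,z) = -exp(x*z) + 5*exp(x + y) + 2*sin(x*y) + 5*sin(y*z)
(2*y*cos(x*y) - z*exp(x*z) + 5*exp(x + y), 2*x*cos(x*y) + 5*z*cos(y*z) + 5*exp(x + y), -x*exp(x*z) + 5*y*cos(y*z))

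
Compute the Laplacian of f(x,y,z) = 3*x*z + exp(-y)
exp(-y)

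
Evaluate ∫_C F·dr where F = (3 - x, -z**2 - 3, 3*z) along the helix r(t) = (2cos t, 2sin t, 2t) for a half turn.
-12 + 16*pi + 6*pi**2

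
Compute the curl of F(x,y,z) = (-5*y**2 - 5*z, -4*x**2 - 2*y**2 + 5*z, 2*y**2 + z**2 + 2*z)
(4*y - 5, -5, -8*x + 10*y)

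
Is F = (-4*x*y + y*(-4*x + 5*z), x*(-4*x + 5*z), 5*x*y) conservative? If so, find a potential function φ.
Yes, F is conservative. φ = x*y*(-4*x + 5*z)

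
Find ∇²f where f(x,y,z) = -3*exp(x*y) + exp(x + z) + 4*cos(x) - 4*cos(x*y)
x**2*(-3*exp(x*y) + 4*cos(x*y)) - 3*y**2*exp(x*y) + 4*y**2*cos(x*y) + 2*exp(x + z) - 4*cos(x)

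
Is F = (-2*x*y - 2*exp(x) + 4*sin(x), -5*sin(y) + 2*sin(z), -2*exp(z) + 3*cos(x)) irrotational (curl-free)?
No, ∇×F = (-2*cos(z), 3*sin(x), 2*x)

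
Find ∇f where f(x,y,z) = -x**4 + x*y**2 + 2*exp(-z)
(-4*x**3 + y**2, 2*x*y, -2*exp(-z))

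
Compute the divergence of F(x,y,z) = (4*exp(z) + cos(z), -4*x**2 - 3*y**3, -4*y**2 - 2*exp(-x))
-9*y**2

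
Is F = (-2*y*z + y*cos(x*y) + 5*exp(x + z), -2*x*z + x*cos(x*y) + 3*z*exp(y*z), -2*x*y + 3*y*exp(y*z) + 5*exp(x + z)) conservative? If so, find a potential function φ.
Yes, F is conservative. φ = -2*x*y*z + 3*exp(y*z) + 5*exp(x + z) + sin(x*y)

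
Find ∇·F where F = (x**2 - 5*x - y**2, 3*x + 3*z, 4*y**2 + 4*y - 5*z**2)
2*x - 10*z - 5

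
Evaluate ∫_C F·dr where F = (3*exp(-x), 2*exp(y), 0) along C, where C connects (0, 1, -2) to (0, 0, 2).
2 - 2*E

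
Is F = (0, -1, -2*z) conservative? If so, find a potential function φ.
Yes, F is conservative. φ = -y - z**2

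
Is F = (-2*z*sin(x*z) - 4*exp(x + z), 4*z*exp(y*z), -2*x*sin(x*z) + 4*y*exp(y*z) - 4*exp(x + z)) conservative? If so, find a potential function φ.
Yes, F is conservative. φ = 4*exp(y*z) - 4*exp(x + z) + 2*cos(x*z)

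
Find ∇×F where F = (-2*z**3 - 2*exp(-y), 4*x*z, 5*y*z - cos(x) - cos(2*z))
(-4*x + 5*z, -6*z**2 - sin(x), 4*z - 2*exp(-y))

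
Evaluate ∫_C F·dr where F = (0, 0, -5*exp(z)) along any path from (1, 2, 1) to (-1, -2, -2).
-(5 - 5*exp(3))*exp(-2)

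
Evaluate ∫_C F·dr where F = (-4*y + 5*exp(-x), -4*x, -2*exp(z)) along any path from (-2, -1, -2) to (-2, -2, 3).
-2*exp(3) - 8 + 2*exp(-2)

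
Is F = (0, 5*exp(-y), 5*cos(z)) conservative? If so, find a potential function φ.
Yes, F is conservative. φ = 5*sin(z) - 5*exp(-y)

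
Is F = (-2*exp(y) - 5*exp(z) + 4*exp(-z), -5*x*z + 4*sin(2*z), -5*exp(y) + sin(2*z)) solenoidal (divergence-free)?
No, ∇·F = 2*cos(2*z)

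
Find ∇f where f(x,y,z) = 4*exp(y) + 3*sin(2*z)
(0, 4*exp(y), 6*cos(2*z))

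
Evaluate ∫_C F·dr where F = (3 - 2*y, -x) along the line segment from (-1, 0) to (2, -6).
30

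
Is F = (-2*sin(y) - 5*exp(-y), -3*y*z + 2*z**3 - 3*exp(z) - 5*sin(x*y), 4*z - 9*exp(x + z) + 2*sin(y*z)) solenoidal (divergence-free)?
No, ∇·F = -5*x*cos(x*y) + 2*y*cos(y*z) - 3*z - 9*exp(x + z) + 4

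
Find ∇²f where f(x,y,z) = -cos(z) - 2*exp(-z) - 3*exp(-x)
cos(z) - 2*exp(-z) - 3*exp(-x)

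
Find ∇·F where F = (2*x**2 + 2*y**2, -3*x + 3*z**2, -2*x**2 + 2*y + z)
4*x + 1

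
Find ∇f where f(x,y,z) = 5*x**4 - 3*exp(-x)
(20*x**3 + 3*exp(-x), 0, 0)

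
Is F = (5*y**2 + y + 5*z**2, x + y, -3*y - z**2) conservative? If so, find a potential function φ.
No, ∇×F = (-3, 10*z, -10*y) ≠ 0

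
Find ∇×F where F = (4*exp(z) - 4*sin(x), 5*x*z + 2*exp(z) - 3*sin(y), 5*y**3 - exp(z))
(-5*x + 15*y**2 - 2*exp(z), 4*exp(z), 5*z)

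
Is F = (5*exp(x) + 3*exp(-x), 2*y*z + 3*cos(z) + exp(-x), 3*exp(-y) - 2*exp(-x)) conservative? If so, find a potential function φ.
No, ∇×F = (-2*y + 3*sin(z) - 3*exp(-y), -2*exp(-x), -exp(-x)) ≠ 0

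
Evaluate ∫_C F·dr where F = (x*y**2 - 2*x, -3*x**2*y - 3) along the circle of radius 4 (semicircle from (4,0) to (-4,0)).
0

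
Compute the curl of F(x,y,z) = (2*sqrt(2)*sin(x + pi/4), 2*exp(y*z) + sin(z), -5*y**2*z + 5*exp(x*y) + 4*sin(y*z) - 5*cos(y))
(5*x*exp(x*y) - 10*y*z - 2*y*exp(y*z) + 4*z*cos(y*z) + 5*sin(y) - cos(z), -5*y*exp(x*y), 0)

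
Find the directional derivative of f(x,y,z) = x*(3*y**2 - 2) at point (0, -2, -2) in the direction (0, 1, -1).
0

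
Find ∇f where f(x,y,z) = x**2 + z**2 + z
(2*x, 0, 2*z + 1)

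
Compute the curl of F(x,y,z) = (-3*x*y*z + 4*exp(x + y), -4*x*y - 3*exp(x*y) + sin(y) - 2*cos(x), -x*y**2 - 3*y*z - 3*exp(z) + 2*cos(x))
(-2*x*y - 3*z, -3*x*y + y**2 + 2*sin(x), 3*x*z - 3*y*exp(x*y) - 4*y - 4*exp(x + y) + 2*sin(x))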